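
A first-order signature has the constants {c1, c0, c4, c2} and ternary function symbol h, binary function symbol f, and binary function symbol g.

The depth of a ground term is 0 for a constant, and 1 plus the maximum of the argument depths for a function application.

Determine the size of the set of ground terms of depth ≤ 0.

4

Write N_k for the number of ground terms of depth ≤ k. A term of depth ≤ k is either a constant or a function symbol applied to arguments of depth ≤ k−1, so N_k = 4 + N_{k-1}^3 + N_{k-1}^2 + N_{k-1}^2.
N_0 = 4
Explicitly: c1, c0, c4, c2.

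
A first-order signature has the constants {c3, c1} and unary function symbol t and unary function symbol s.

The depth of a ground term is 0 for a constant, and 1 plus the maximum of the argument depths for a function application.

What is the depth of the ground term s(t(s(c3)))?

3

depth(s(c3)) = 1 + depth(c3) = 1 + 0 = 1
depth(t(s(c3))) = 1 + depth(s(c3)) = 1 + 1 = 2
depth(s(t(s(c3)))) = 1 + depth(t(s(c3))) = 1 + 2 = 3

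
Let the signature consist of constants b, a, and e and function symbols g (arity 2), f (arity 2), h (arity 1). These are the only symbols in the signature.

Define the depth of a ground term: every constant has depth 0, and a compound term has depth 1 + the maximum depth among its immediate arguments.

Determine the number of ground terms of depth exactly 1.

Write N_k for the number of ground terms of depth ≤ k. A term of depth ≤ k is either a constant or a function symbol applied to arguments of depth ≤ k−1, so N_k = 3 + N_{k-1}^2 + N_{k-1}^2 + N_{k-1}.
N_0 = 3
N_1 = 3 + 3^2 + 3^2 + 3 = 24
Terms of depth exactly 1: N_1 − N_0 = 24 − 3 = 21.

21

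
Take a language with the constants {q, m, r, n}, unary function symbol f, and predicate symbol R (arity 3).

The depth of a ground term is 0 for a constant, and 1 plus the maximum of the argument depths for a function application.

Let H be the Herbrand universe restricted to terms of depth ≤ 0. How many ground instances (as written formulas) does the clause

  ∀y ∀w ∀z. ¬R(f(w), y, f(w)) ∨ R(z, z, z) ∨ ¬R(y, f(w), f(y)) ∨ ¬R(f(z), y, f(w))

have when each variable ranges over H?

64

Ground terms of depth ≤ 0:
  Let N_k count ground terms of depth at most k. Each non-constant term of depth ≤ k is some function symbol applied to depth-≤(k−1) arguments, giving N_k = 4 + N_{k-1}.
  N_0 = 4
  Explicitly: q, m, r, n.
So there are 4 ground terms available for substitution.
There are 3 variables to instantiate (y, w, z), each occurring in at least one literal, so different choices give different ground instances.
Number of ground instances = 4^3 = 64.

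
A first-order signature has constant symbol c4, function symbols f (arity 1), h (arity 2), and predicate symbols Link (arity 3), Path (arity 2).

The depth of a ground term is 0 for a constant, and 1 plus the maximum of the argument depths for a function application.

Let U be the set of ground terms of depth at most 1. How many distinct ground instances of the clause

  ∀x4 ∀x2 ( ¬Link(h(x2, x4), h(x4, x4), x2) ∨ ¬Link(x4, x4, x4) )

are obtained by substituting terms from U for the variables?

Ground terms of depth ≤ 1:
  If N_k denotes the number of depth-≤k ground terms, the 1 constant gives N_0 = 1, and each function symbol of arity r contributes N_{k-1}^r new terms at level k: N_k = 1 + N_{k-1} + N_{k-1}^2.
  N_0 = 1
  N_1 = 1 + 1 + 1^2 = 3
  Explicitly: c4, f(c4), h(c4, c4).
So there are 3 ground terms available for substitution.
There are 2 variables to instantiate (x4, x2), each occurring in at least one literal, so different choices give different ground instances.
Number of ground instances = 3^2 = 9.

9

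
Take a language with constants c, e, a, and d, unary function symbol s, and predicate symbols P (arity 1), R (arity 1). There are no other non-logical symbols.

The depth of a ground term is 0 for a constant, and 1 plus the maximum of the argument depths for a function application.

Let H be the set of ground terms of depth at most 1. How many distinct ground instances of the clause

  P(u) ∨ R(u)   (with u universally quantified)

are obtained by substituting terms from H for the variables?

Ground terms of depth ≤ 1:
  Write N_k for the number of ground terms of depth ≤ k. A term of depth ≤ k is either a constant or a function symbol applied to arguments of depth ≤ k−1, so N_k = 4 + N_{k-1}.
  N_0 = 4
  N_1 = 4 + 4 = 8
  Explicitly: c, e, a, d, s(c), s(e), s(a), s(d).
So there are 8 ground terms available for substitution.
The clause has 1 distinct variable (u), which appears in the body. In the free term algebra distinct substitutions yield syntactically distinct ground instances.
Number of ground instances = 8.

8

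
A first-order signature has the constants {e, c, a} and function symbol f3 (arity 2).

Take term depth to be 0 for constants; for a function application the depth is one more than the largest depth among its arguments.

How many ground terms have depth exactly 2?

135

Count level by level. With function symbols f3/2, the terms of depth ≤ k are the 3 constants together with each function applied to depth-≤(k−1) tuples, so N_k = 3 + N_{k-1}^2.
N_0 = 3
N_1 = 3 + 3^2 = 12
N_2 = 3 + 12^2 = 147
Terms of depth exactly 2: N_2 − N_1 = 147 − 12 = 135.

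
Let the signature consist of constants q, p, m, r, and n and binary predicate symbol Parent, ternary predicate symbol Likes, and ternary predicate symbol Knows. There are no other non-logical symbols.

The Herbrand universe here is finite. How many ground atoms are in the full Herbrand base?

275

With no function symbols, the Herbrand universe is just the 5 constants.
Ground atoms per predicate: Parent: 5^2 = 25, Likes: 5^3 = 125, Knows: 5^3 = 125.
Herbrand base size = 25 + 125 + 125 = 275.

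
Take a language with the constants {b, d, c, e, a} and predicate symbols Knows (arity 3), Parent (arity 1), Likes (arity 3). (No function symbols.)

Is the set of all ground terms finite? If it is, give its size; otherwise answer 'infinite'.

There are no function symbols, so every ground term is one of the 5 constants.
The Herbrand universe is {b, d, c, e, a}, which is finite with 5 elements.

5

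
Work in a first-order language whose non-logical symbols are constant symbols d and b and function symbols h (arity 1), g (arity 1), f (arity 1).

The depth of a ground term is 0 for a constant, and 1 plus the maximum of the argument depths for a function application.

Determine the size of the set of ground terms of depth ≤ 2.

Let N_k = |{terms of depth ≤ k}|. Then N_0 = 2 and N_k = 2 + N_{k-1} + N_{k-1} + N_{k-1} for k ≥ 1 (one summand per function symbol, arity giving the exponent).
N_0 = 2
N_1 = 2 + 2 + 2 + 2 = 8
N_2 = 2 + 8 + 8 + 8 = 26

26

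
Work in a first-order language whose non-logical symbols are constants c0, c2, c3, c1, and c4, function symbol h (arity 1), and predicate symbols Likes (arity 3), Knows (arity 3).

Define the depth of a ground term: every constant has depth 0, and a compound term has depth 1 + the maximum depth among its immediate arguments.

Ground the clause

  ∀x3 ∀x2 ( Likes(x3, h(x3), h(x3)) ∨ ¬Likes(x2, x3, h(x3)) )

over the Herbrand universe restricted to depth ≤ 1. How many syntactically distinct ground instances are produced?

100

Ground terms of depth ≤ 1:
  If N_k denotes the number of depth-≤k ground terms, the 5 constants give N_0 = 5, and each function symbol of arity r contributes N_{k-1}^r new terms at level k: N_k = 5 + N_{k-1}.
  N_0 = 5
  N_1 = 5 + 5 = 10
So there are 10 ground terms available for substitution.
The body mentions every one of the 2 quantified variables; since ground terms form a free algebra, no two substitutions collapse to the same formula.
Number of ground instances = 10^2 = 100.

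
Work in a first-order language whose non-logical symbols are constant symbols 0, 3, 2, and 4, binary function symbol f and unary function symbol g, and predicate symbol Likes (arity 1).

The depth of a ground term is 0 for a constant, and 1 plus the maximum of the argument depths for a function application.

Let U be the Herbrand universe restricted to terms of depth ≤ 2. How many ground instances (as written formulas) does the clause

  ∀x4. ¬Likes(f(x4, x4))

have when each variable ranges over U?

Ground terms of depth ≤ 2:
  If N_k denotes the number of depth-≤k ground terms, the 4 constants give N_0 = 4, and each function symbol of arity r contributes N_{k-1}^r new terms at level k: N_k = 4 + N_{k-1}^2 + N_{k-1}.
  N_0 = 4
  N_1 = 4 + 4^2 + 4 = 24
  N_2 = 4 + 24^2 + 24 = 604
So there are 604 ground terms available for substitution.
The body mentions the single quantified variable x4; since ground terms form a free algebra, no two substitutions collapse to the same formula.
Number of ground instances = 604.

604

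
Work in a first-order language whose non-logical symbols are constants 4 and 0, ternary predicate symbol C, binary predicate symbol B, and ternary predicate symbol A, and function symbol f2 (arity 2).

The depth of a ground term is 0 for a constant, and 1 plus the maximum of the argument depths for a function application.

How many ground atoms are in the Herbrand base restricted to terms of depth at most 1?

468

First count ground terms of depth ≤ 1.
Let N_k = |{terms of depth ≤ k}|. Then N_0 = 2 and N_k = 2 + N_{k-1}^2 for k ≥ 1 (one summand per function symbol, arity giving the exponent).
N_0 = 2
N_1 = 2 + 2^2 = 6
So |H| = 6.
For each predicate symbol, the number of ground atoms is |H| raised to its arity; summing:
  C: 6^3 = 216;  B: 6^2 = 36;  A: 6^3 = 216
Total ground atoms: 216 + 36 + 216 = 468.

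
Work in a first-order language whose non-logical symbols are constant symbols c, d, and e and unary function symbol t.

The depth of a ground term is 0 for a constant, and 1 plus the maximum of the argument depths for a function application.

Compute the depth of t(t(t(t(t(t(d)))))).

depth(t(d)) = 1 + depth(d) = 1 + 0 = 1
depth(t(t(d))) = 1 + depth(t(d)) = 1 + 1 = 2
depth(t(t(t(d)))) = 1 + depth(t(t(d))) = 1 + 2 = 3
depth(t(t(t(t(d))))) = 1 + depth(t(t(t(d)))) = 1 + 3 = 4
depth(t(t(t(t(t(d)))))) = 1 + depth(t(t(t(t(d))))) = 1 + 4 = 5
depth(t(t(t(t(t(t(d))))))) = 1 + depth(t(t(t(t(t(d)))))) = 1 + 5 = 6

6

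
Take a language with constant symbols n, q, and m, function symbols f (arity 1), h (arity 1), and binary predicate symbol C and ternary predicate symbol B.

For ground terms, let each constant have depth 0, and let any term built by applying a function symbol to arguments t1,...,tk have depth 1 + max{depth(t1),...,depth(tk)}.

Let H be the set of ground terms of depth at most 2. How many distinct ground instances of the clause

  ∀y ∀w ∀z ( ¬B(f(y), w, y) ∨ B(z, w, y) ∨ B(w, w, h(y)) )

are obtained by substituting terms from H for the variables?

9261

Ground terms of depth ≤ 2:
  Write N_k for the number of ground terms of depth ≤ k. A term of depth ≤ k is either a constant or a function symbol applied to arguments of depth ≤ k−1, so N_k = 3 + N_{k-1} + N_{k-1}.
  N_0 = 3
  N_1 = 3 + 3 + 3 = 9
  N_2 = 3 + 9 + 9 = 21
So there are 21 ground terms available for substitution.
There are 3 variables to instantiate (y, w, z), each occurring in at least one literal, so different choices give different ground instances.
Number of ground instances = 21^3 = 9261.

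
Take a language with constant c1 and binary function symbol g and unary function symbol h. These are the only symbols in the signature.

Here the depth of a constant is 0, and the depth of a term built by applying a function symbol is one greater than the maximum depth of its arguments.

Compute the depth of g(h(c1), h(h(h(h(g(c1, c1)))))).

6

depth(h(c1)) = 1 + depth(c1) = 1 + 0 = 1
depth(g(c1, c1)) = 1 + max(0, 0) = 1
depth(h(g(c1, c1))) = 1 + depth(g(c1, c1)) = 1 + 1 = 2
depth(h(h(g(c1, c1)))) = 1 + depth(h(g(c1, c1))) = 1 + 2 = 3
depth(h(h(h(g(c1, c1))))) = 1 + depth(h(h(g(c1, c1)))) = 1 + 3 = 4
depth(h(h(h(h(g(c1, c1)))))) = 1 + depth(h(h(h(g(c1, c1))))) = 1 + 4 = 5
depth(g(h(c1), h(h(h(h(g(c1, c1))))))) = 1 + max(1, 5) = 6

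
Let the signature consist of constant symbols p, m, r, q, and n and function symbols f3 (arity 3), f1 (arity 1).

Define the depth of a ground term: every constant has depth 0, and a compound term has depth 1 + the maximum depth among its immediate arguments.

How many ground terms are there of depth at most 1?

135

Count level by level. With function symbols f3/3, f1/1, the terms of depth ≤ k are the 5 constants together with each function applied to depth-≤(k−1) tuples, so N_k = 5 + N_{k-1}^3 + N_{k-1}.
N_0 = 5
N_1 = 5 + 5^3 + 5 = 135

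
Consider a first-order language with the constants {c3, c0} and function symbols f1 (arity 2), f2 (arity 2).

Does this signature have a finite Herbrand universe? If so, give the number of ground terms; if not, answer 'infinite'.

infinite

The signature has at least one function symbol (f1, arity 2) and at least one constant (c3).
Iterating f1 gives infinitely many distinct ground terms: c3, f1(c3, c3), f1(f1(c3, c3), f1(c3, c3)), ...
So the Herbrand universe is infinite.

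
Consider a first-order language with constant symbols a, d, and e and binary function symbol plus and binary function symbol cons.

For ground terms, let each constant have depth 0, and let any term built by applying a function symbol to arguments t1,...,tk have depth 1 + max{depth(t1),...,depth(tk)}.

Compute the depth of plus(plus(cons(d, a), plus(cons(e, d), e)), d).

depth(cons(d, a)) = 1 + max(0, 0) = 1
depth(cons(e, d)) = 1 + max(0, 0) = 1
depth(plus(cons(e, d), e)) = 1 + max(1, 0) = 2
depth(plus(cons(d, a), plus(cons(e, d), e))) = 1 + max(1, 2) = 3
depth(plus(plus(cons(d, a), plus(cons(e, d), e)), d)) = 1 + max(3, 0) = 4

4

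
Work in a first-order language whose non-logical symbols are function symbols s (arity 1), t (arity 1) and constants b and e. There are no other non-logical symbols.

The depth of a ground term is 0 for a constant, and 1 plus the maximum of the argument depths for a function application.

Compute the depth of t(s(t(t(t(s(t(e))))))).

depth(t(e)) = 1 + depth(e) = 1 + 0 = 1
depth(s(t(e))) = 1 + depth(t(e)) = 1 + 1 = 2
depth(t(s(t(e)))) = 1 + depth(s(t(e))) = 1 + 2 = 3
depth(t(t(s(t(e))))) = 1 + depth(t(s(t(e)))) = 1 + 3 = 4
depth(t(t(t(s(t(e)))))) = 1 + depth(t(t(s(t(e))))) = 1 + 4 = 5
depth(s(t(t(t(s(t(e))))))) = 1 + depth(t(t(t(s(t(e)))))) = 1 + 5 = 6
depth(t(s(t(t(t(s(t(e)))))))) = 1 + depth(s(t(t(t(s(t(e))))))) = 1 + 6 = 7

7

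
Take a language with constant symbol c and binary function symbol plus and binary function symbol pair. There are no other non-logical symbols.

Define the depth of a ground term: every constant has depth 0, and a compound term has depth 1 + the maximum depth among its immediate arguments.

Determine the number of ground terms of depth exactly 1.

2

Write N_k for the number of ground terms of depth ≤ k. A term of depth ≤ k is either a constant or a function symbol applied to arguments of depth ≤ k−1, so N_k = 1 + N_{k-1}^2 + N_{k-1}^2.
N_0 = 1
N_1 = 1 + 1^2 + 1^2 = 3
Terms of depth exactly 1: N_1 − N_0 = 3 − 1 = 2.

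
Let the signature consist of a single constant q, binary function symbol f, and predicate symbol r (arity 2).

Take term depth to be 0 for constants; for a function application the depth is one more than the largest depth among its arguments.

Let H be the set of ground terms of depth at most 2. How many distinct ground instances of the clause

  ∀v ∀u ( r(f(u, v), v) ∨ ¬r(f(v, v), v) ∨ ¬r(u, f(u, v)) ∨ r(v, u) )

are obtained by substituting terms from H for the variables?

25

Ground terms of depth ≤ 2:
  Count level by level. With function symbols f/2, the terms of depth ≤ k are the 1 constant together with each function applied to depth-≤(k−1) tuples, so N_k = 1 + N_{k-1}^2.
  N_0 = 1
  N_1 = 1 + 1^2 = 2
  N_2 = 1 + 2^2 = 5
  Explicitly: q, f(q, q), f(q, f(q, q)), f(f(q, q), q), f(f(q, q), f(q, q)).
So there are 5 ground terms available for substitution.
There are 2 variables to instantiate (v, u), each occurring in at least one literal, so different choices give different ground instances.
Number of ground instances = 5^2 = 25.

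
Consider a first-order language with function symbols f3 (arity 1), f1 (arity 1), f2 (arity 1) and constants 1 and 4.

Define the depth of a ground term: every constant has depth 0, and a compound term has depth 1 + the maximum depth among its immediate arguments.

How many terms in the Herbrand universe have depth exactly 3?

If N_k denotes the number of depth-≤k ground terms, the 2 constants give N_0 = 2, and each function symbol of arity r contributes N_{k-1}^r new terms at level k: N_k = 2 + N_{k-1} + N_{k-1} + N_{k-1}.
N_0 = 2
N_1 = 2 + 2 + 2 + 2 = 8
N_2 = 2 + 8 + 8 + 8 = 26
N_3 = 2 + 26 + 26 + 26 = 80
Terms of depth exactly 3: N_3 − N_2 = 80 − 26 = 54.

54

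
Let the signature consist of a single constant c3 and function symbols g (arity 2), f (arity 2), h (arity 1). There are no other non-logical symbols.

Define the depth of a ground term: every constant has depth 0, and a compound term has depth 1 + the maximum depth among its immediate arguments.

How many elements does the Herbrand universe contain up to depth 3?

Let N_k count ground terms of depth at most k. Each non-constant term of depth ≤ k is some function symbol applied to depth-≤(k−1) arguments, giving N_k = 1 + N_{k-1}^2 + N_{k-1}^2 + N_{k-1}.
N_0 = 1
N_1 = 1 + 1^2 + 1^2 + 1 = 4
N_2 = 1 + 4^2 + 4^2 + 4 = 37
N_3 = 1 + 37^2 + 37^2 + 37 = 2776

2776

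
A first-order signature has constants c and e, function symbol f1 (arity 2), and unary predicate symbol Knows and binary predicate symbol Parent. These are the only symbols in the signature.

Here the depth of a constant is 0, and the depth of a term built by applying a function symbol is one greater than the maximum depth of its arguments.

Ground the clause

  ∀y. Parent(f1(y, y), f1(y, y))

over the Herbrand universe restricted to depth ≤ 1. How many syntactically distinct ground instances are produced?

Ground terms of depth ≤ 1:
  Let N_k = |{terms of depth ≤ k}|. Then N_0 = 2 and N_k = 2 + N_{k-1}^2 for k ≥ 1 (one summand per function symbol, arity giving the exponent).
  N_0 = 2
  N_1 = 2 + 2^2 = 6
  Explicitly: c, e, f1(c, c), f1(c, e), f1(e, c), f1(e, e).
So there are 6 ground terms available for substitution.
The body mentions the single quantified variable y; since ground terms form a free algebra, no two substitutions collapse to the same formula.
Number of ground instances = 6.

6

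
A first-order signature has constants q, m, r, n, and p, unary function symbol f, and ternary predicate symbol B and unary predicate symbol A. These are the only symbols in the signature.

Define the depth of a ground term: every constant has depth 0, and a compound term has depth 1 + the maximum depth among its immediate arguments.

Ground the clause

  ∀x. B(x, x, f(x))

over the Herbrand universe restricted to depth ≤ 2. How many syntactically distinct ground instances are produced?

Ground terms of depth ≤ 2:
  Count level by level. With function symbols f/1, the terms of depth ≤ k are the 5 constants together with each function applied to depth-≤(k−1) tuples, so N_k = 5 + N_{k-1}.
  N_0 = 5
  N_1 = 5 + 5 = 10
  N_2 = 5 + 10 = 15
So there are 15 ground terms available for substitution.
The clause has 1 distinct variable (x), which appears in the body. In the free term algebra distinct substitutions yield syntactically distinct ground instances.
Number of ground instances = 15.

15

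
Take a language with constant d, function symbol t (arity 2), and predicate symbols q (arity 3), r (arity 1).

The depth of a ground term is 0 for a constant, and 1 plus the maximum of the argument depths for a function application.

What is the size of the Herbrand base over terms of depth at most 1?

First count ground terms of depth ≤ 1.
If N_k denotes the number of depth-≤k ground terms, the 1 constant gives N_0 = 1, and each function symbol of arity r contributes N_{k-1}^r new terms at level k: N_k = 1 + N_{k-1}^2.
N_0 = 1
N_1 = 1 + 1^2 = 2
Explicitly: d, t(d, d).
So |H| = 2.
A ground atom is a predicate applied to a tuple of terms from H, so the count is the sum over predicates of |H|^arity:
  q: 2^3 = 8;  r: 2
Total ground atoms: 8 + 2 = 10.

10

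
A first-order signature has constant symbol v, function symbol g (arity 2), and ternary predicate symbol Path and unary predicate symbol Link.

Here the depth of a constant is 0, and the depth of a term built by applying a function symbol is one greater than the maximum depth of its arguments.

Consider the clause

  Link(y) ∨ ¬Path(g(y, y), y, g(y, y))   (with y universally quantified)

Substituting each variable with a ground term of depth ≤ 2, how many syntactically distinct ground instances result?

Ground terms of depth ≤ 2:
  If N_k denotes the number of depth-≤k ground terms, the 1 constant gives N_0 = 1, and each function symbol of arity r contributes N_{k-1}^r new terms at level k: N_k = 1 + N_{k-1}^2.
  N_0 = 1
  N_1 = 1 + 1^2 = 2
  N_2 = 1 + 2^2 = 5
  Explicitly: v, g(v, v), g(v, g(v, v)), g(g(v, v), v), g(g(v, v), g(v, v)).
So there are 5 ground terms available for substitution.
The clause has 1 distinct variable (y), which appears in the body. In the free term algebra distinct substitutions yield syntactically distinct ground instances.
Number of ground instances = 5.

5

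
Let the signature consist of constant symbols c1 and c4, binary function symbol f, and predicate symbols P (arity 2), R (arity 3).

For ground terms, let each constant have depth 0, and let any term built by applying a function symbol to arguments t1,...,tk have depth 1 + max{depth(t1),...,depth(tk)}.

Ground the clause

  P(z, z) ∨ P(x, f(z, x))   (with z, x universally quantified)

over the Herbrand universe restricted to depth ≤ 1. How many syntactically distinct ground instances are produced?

36

Ground terms of depth ≤ 1:
  Let N_k = |{terms of depth ≤ k}|. Then N_0 = 2 and N_k = 2 + N_{k-1}^2 for k ≥ 1 (one summand per function symbol, arity giving the exponent).
  N_0 = 2
  N_1 = 2 + 2^2 = 6
So there are 6 ground terms available for substitution.
The clause has 2 distinct variables (z, x), each appearing in the body. In the free term algebra distinct substitutions yield syntactically distinct ground instances.
Number of ground instances = 6^2 = 36.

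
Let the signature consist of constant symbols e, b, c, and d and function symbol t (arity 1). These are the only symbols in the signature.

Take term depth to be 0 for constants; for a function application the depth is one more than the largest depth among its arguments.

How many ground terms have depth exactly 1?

4

Let N_k = |{terms of depth ≤ k}|. Then N_0 = 4 and N_k = 4 + N_{k-1} for k ≥ 1 (one summand per function symbol, arity giving the exponent).
N_0 = 4
N_1 = 4 + 4 = 8
Terms of depth exactly 1: N_1 − N_0 = 8 − 4 = 4.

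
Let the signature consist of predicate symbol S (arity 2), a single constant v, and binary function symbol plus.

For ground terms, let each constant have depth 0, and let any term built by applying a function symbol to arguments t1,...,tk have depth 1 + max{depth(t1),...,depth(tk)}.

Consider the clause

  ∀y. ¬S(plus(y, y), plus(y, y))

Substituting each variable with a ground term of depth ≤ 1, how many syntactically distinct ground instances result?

2

Ground terms of depth ≤ 1:
  If N_k denotes the number of depth-≤k ground terms, the 1 constant gives N_0 = 1, and each function symbol of arity r contributes N_{k-1}^r new terms at level k: N_k = 1 + N_{k-1}^2.
  N_0 = 1
  N_1 = 1 + 1^2 = 2
  Explicitly: v, plus(v, v).
So there are 2 ground terms available for substitution.
There is 1 variable to instantiate (y),  occurring in at least one literal, so different choices give different ground instances.
Number of ground instances = 2.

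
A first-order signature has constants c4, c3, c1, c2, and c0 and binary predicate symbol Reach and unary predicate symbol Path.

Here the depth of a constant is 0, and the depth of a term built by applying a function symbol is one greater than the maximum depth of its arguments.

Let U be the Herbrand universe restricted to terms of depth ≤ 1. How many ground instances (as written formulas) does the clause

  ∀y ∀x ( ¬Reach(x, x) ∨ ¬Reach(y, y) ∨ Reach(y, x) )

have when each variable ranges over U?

25

Ground terms of depth ≤ 1:
  With no function symbols every ground term is a constant, so there are exactly 5 ground terms at every depth bound.
  N_0 = 5
  N_1 = 5
So there are 5 ground terms available for substitution.
The body mentions every one of the 2 quantified variables; since ground terms form a free algebra, no two substitutions collapse to the same formula.
Number of ground instances = 5^2 = 25.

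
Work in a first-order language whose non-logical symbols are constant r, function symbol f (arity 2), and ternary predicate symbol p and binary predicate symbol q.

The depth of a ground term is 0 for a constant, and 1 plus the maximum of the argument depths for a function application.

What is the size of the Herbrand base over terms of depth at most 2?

First count ground terms of depth ≤ 2.
Let N_k count ground terms of depth at most k. Each non-constant term of depth ≤ k is some function symbol applied to depth-≤(k−1) arguments, giving N_k = 1 + N_{k-1}^2.
N_0 = 1
N_1 = 1 + 1^2 = 2
N_2 = 1 + 2^2 = 5
So |H| = 5.
Each predicate of arity r yields |H|^r ground atoms (one per choice of an r-tuple from H):
  p: 5^3 = 125;  q: 5^2 = 25
Total ground atoms: 125 + 25 = 150.

150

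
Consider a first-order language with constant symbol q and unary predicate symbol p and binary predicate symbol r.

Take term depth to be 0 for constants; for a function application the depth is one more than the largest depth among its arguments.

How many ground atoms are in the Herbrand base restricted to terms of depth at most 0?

First count ground terms of depth ≤ 0.
With no function symbols every ground term is a constant, so there is exactly 1 ground term at every depth bound.
N_0 = 1
Explicitly: q.
So |H| = 1.
Ground atoms are formed by filling each argument slot of a predicate with a term from H, so an r-ary predicate gives |H|^r atoms:
  p: 1;  r: 1^2 = 1
Total ground atoms: 1 + 1 = 2.

2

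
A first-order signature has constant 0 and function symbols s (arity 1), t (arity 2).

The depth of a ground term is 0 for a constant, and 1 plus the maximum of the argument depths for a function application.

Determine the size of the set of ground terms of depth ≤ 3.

183

Let N_k = |{terms of depth ≤ k}|. Then N_0 = 1 and N_k = 1 + N_{k-1} + N_{k-1}^2 for k ≥ 1 (one summand per function symbol, arity giving the exponent).
N_0 = 1
N_1 = 1 + 1 + 1^2 = 3
N_2 = 1 + 3 + 3^2 = 13
N_3 = 1 + 13 + 13^2 = 183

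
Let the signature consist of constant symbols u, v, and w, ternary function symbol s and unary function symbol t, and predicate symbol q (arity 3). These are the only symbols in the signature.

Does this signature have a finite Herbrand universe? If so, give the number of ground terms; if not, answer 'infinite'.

The signature has at least one function symbol (s, arity 3) and at least one constant (u).
Iterating s gives infinitely many distinct ground terms: u, s(u, u, u), s(s(u, u, u), s(u, u, u), s(u, u, u)), ...
So the Herbrand universe is infinite.

infinite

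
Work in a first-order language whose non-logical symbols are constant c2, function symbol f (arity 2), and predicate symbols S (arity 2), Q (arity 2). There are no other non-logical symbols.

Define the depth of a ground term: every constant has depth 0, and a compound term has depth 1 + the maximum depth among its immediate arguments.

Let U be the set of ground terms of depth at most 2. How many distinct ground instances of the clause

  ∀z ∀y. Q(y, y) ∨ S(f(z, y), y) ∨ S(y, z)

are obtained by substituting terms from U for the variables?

25

Ground terms of depth ≤ 2:
  Let N_k count ground terms of depth at most k. Each non-constant term of depth ≤ k is some function symbol applied to depth-≤(k−1) arguments, giving N_k = 1 + N_{k-1}^2.
  N_0 = 1
  N_1 = 1 + 1^2 = 2
  N_2 = 1 + 2^2 = 5
So there are 5 ground terms available for substitution.
There are 2 variables to instantiate (z, y), each occurring in at least one literal, so different choices give different ground instances.
Number of ground instances = 5^2 = 25.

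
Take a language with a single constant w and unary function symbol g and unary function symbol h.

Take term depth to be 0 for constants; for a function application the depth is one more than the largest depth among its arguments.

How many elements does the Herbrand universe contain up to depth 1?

3

Count level by level. With function symbols g/1, h/1, the terms of depth ≤ k are the 1 constant together with each function applied to depth-≤(k−1) tuples, so N_k = 1 + N_{k-1} + N_{k-1}.
N_0 = 1
N_1 = 1 + 1 + 1 = 3
Explicitly: w, g(w), h(w).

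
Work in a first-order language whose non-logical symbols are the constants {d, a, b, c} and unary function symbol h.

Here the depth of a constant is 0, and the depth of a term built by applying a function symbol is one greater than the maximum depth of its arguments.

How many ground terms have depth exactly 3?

4

Let N_k count ground terms of depth at most k. Each non-constant term of depth ≤ k is some function symbol applied to depth-≤(k−1) arguments, giving N_k = 4 + N_{k-1}.
N_0 = 4
N_1 = 4 + 4 = 8
N_2 = 4 + 8 = 12
N_3 = 4 + 12 = 16
Terms of depth exactly 3: N_3 − N_2 = 16 − 12 = 4.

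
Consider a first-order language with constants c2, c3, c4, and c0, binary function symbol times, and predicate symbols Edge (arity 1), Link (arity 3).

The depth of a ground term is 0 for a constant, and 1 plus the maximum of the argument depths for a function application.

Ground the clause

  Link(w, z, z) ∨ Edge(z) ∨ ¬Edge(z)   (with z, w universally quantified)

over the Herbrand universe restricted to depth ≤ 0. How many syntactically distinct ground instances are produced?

Ground terms of depth ≤ 0:
  Count level by level. With function symbols times/2, the terms of depth ≤ k are the 4 constants together with each function applied to depth-≤(k−1) tuples, so N_k = 4 + N_{k-1}^2.
  N_0 = 4
  Explicitly: c2, c3, c4, c0.
So there are 4 ground terms available for substitution.
The clause has 2 distinct variables (z, w), each appearing in the body. In the free term algebra distinct substitutions yield syntactically distinct ground instances.
Number of ground instances = 4^2 = 16.

16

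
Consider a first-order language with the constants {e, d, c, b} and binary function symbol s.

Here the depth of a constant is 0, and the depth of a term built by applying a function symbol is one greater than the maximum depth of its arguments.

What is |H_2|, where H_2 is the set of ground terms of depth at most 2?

404

If N_k denotes the number of depth-≤k ground terms, the 4 constants give N_0 = 4, and each function symbol of arity r contributes N_{k-1}^r new terms at level k: N_k = 4 + N_{k-1}^2.
N_0 = 4
N_1 = 4 + 4^2 = 20
N_2 = 4 + 20^2 = 404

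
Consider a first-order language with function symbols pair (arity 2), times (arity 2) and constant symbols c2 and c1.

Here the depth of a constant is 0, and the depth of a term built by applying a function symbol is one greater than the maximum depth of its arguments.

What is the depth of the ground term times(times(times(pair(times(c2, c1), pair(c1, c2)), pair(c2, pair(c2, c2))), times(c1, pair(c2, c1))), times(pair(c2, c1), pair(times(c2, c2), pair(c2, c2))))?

depth(times(c2, c1)) = 1 + max(0, 0) = 1
depth(pair(c1, c2)) = 1 + max(0, 0) = 1
depth(pair(times(c2, c1), pair(c1, c2))) = 1 + max(1, 1) = 2
depth(pair(c2, c2)) = 1 + max(0, 0) = 1
depth(pair(c2, pair(c2, c2))) = 1 + max(0, 1) = 2
depth(times(pair(times(c2, c1), pair(c1, c2)), pair(c2, pair(c2, c2)))) = 1 + max(2, 2) = 3
depth(pair(c2, c1)) = 1 + max(0, 0) = 1
depth(times(c1, pair(c2, c1))) = 1 + max(0, 1) = 2
depth(times(times(pair(times(c2, c1), pair(c1, c2)), pair(c2, pair(c2, c2))), times(c1, pair(c2, c1)))) = 1 + max(3, 2) = 4
depth(times(c2, c2)) = 1 + max(0, 0) = 1
depth(pair(times(c2, c2), pair(c2, c2))) = 1 + max(1, 1) = 2
depth(times(pair(c2, c1), pair(times(c2, c2), pair(c2, c2)))) = 1 + max(1, 2) = 3
depth(times(times(times(pair(times(c2, c1), pair(c1, c2)), pair(c2, pair(c2, c2))), times(c1, pair(c2, c1))), times(pair(c2, c1), pair(times(c2, c2), pair(c2, c2))))) = 1 + max(4, 3) = 5

5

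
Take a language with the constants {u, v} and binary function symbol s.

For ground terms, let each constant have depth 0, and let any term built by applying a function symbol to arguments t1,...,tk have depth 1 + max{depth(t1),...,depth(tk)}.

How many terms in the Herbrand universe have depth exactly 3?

1408

Count level by level. With function symbols s/2, the terms of depth ≤ k are the 2 constants together with each function applied to depth-≤(k−1) tuples, so N_k = 2 + N_{k-1}^2.
N_0 = 2
N_1 = 2 + 2^2 = 6
N_2 = 2 + 6^2 = 38
N_3 = 2 + 38^2 = 1446
Terms of depth exactly 3: N_3 − N_2 = 1446 − 38 = 1408.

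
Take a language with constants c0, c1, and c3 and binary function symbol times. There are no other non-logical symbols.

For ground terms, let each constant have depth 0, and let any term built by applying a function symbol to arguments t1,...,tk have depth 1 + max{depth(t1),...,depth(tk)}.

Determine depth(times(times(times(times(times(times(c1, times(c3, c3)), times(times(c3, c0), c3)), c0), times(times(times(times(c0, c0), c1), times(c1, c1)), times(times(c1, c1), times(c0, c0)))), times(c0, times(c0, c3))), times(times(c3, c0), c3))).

depth(times(c3, c3)) = 1 + max(0, 0) = 1
depth(times(c1, times(c3, c3))) = 1 + max(0, 1) = 2
depth(times(c3, c0)) = 1 + max(0, 0) = 1
depth(times(times(c3, c0), c3)) = 1 + max(1, 0) = 2
depth(times(times(c1, times(c3, c3)), times(times(c3, c0), c3))) = 1 + max(2, 2) = 3
depth(times(times(times(c1, times(c3, c3)), times(times(c3, c0), c3)), c0)) = 1 + max(3, 0) = 4
depth(times(c0, c0)) = 1 + max(0, 0) = 1
depth(times(times(c0, c0), c1)) = 1 + max(1, 0) = 2
depth(times(c1, c1)) = 1 + max(0, 0) = 1
depth(times(times(times(c0, c0), c1), times(c1, c1))) = 1 + max(2, 1) = 3
depth(times(times(c1, c1), times(c0, c0))) = 1 + max(1, 1) = 2
depth(times(times(times(times(c0, c0), c1), times(c1, c1)), times(times(c1, c1), times(c0, c0)))) = 1 + max(3, 2) = 4
depth(times(times(times(times(c1, times(c3, c3)), times(times(c3, c0), c3)), c0), times(times(times(times(c0, c0), c1), times(c1, c1)), times(times(c1, c1), times(c0, c0))))) = 1 + max(4, 4) = 5
depth(times(c0, c3)) = 1 + max(0, 0) = 1
depth(times(c0, times(c0, c3))) = 1 + max(0, 1) = 2
depth(times(times(times(times(times(c1, times(c3, c3)), times(times(c3, c0), c3)), c0), times(times(times(times(c0, c0), c1), times(c1, c1)), times(times(c1, c1), times(c0, c0)))), times(c0, times(c0, c3)))) = 1 + max(5, 2) = 6
depth(times(times(times(times(times(times(c1, times(c3, c3)), times(times(c3, c0), c3)), c0), times(times(times(times(c0, c0), c1), times(c1, c1)), times(times(c1, c1), times(c0, c0)))), times(c0, times(c0, c3))), times(times(c3, c0), c3))) = 1 + max(6, 2) = 7

7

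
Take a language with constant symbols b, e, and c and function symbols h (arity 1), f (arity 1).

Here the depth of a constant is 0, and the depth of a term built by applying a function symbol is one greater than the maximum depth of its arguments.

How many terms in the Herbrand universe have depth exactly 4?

Let N_k count ground terms of depth at most k. Each non-constant term of depth ≤ k is some function symbol applied to depth-≤(k−1) arguments, giving N_k = 3 + N_{k-1} + N_{k-1}.
N_0 = 3
N_1 = 3 + 3 + 3 = 9
N_2 = 3 + 9 + 9 = 21
N_3 = 3 + 21 + 21 = 45
N_4 = 3 + 45 + 45 = 93
Terms of depth exactly 4: N_4 − N_3 = 93 − 45 = 48.

48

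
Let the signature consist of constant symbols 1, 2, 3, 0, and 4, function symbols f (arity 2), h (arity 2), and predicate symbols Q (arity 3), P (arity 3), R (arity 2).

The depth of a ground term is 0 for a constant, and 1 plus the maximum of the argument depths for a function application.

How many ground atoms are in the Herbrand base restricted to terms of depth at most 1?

First count ground terms of depth ≤ 1.
Write N_k for the number of ground terms of depth ≤ k. A term of depth ≤ k is either a constant or a function symbol applied to arguments of depth ≤ k−1, so N_k = 5 + N_{k-1}^2 + N_{k-1}^2.
N_0 = 5
N_1 = 5 + 5^2 + 5^2 = 55
So |H| = 55.
Each predicate of arity r yields |H|^r ground atoms (one per choice of an r-tuple from H):
  Q: 55^3 = 166375;  P: 55^3 = 166375;  R: 55^2 = 3025
Total ground atoms: 166375 + 166375 + 3025 = 335775.

335775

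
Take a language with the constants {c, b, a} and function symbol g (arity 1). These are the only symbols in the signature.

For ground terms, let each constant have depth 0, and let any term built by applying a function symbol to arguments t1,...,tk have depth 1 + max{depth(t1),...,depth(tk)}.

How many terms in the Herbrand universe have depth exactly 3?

3

Write N_k for the number of ground terms of depth ≤ k. A term of depth ≤ k is either a constant or a function symbol applied to arguments of depth ≤ k−1, so N_k = 3 + N_{k-1}.
N_0 = 3
N_1 = 3 + 3 = 6
N_2 = 3 + 6 = 9
N_3 = 3 + 9 = 12
Terms of depth exactly 3: N_3 − N_2 = 12 − 9 = 3.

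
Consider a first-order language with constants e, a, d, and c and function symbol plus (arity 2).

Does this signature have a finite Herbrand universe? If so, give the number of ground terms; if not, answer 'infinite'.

infinite

The signature has at least one function symbol (plus, arity 2) and at least one constant (e).
Iterating plus gives infinitely many distinct ground terms: e, plus(e, e), plus(plus(e, e), plus(e, e)), ...
So the Herbrand universe is infinite.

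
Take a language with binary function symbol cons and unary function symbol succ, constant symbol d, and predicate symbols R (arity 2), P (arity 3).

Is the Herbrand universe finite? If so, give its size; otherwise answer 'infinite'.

The signature has at least one function symbol (cons, arity 2) and at least one constant (d).
Iterating cons gives infinitely many distinct ground terms: d, cons(d, d), cons(cons(d, d), cons(d, d)), ...
So the Herbrand universe is infinite.

infinite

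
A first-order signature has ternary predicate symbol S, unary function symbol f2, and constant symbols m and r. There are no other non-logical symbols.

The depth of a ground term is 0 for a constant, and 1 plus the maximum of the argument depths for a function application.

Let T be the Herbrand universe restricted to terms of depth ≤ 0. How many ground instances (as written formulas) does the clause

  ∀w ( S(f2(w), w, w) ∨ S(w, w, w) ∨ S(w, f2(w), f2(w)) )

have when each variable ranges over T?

Ground terms of depth ≤ 0:
  Let N_k = |{terms of depth ≤ k}|. Then N_0 = 2 and N_k = 2 + N_{k-1} for k ≥ 1 (one summand per function symbol, arity giving the exponent).
  N_0 = 2
So there are 2 ground terms available for substitution.
The variable w ranges independently over the available ground terms, and distinct assignments produce distinct instances.
Number of ground instances = 2.

2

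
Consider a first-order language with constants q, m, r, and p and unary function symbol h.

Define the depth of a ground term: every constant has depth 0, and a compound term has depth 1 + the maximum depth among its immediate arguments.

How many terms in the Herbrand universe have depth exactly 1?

4

Let N_k count ground terms of depth at most k. Each non-constant term of depth ≤ k is some function symbol applied to depth-≤(k−1) arguments, giving N_k = 4 + N_{k-1}.
N_0 = 4
N_1 = 4 + 4 = 8
Terms of depth exactly 1: N_1 − N_0 = 8 − 4 = 4.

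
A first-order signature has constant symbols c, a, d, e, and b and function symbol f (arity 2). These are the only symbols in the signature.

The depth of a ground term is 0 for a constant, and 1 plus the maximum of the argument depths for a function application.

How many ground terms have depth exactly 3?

If N_k denotes the number of depth-≤k ground terms, the 5 constants give N_0 = 5, and each function symbol of arity r contributes N_{k-1}^r new terms at level k: N_k = 5 + N_{k-1}^2.
N_0 = 5
N_1 = 5 + 5^2 = 30
N_2 = 5 + 30^2 = 905
N_3 = 5 + 905^2 = 819030
Terms of depth exactly 3: N_3 − N_2 = 819030 − 905 = 818125.

818125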